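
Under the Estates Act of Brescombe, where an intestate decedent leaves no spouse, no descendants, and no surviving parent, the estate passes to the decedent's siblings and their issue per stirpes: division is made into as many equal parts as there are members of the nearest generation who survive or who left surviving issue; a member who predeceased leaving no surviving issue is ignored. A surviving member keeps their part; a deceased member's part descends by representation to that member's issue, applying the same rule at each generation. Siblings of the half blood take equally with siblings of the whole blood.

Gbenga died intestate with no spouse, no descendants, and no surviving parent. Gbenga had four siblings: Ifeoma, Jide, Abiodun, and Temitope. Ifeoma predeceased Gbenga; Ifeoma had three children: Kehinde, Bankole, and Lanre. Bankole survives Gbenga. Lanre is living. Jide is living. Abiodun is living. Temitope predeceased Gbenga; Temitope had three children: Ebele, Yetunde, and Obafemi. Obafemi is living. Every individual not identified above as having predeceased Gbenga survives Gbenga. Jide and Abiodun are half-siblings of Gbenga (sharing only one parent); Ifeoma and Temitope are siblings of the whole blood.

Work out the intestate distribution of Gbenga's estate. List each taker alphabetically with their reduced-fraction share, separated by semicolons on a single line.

Abiodun 1/4; Bankole 1/12; Ebele 1/12; Jide 1/4; Kehinde 1/12; Lanre 1/12; Obafemi 1/12; Yetunde 1/12

No spouse, descendants, or parent survives, so the estate passes to Gbenga's siblings per stirpes.
Half-blood and whole-blood siblings take equally under the stated rule.
The estate is divided into 4 equal shares of 1/4 among Ifeoma, Jide, Abiodun, Temitope.
Ifeoma predeceased; the 1/4 allotted to Ifeoma's branch passes to Ifeoma's issue by representation.
The 1/4 is divided into 3 equal shares of 1/12 among Kehinde, Bankole, Lanre.
Kehinde is living and takes 1/12.
Bankole is living and takes 1/12.
Lanre is living and takes 1/12.
Jide is living and takes 1/4.
Abiodun is living and takes 1/4.
Temitope predeceased; the 1/4 allotted to Temitope's branch passes to Temitope's issue by representation.
The 1/4 is divided into 3 equal shares of 1/12 among Ebele, Yetunde, Obafemi.
Ebele is living and takes 1/12.
Yetunde is living and takes 1/12.
Obafemi is living and takes 1/12.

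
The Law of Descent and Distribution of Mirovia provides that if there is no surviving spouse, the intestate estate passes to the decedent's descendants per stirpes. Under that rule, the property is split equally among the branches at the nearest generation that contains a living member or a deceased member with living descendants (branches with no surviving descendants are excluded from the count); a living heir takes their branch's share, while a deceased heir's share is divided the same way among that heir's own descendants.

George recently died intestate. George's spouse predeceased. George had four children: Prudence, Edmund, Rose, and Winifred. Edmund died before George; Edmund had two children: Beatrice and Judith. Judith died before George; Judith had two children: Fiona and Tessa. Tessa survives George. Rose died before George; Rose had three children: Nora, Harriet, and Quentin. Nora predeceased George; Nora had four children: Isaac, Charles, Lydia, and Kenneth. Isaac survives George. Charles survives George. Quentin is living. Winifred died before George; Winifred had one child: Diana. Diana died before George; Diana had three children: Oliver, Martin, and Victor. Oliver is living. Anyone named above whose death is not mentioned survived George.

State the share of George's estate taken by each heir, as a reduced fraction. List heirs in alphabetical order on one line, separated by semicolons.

Beatrice 1/8; Charles 1/48; Fiona 1/16; Harriet 1/12; Isaac 1/48; Kenneth 1/48; Lydia 1/48; Martin 1/12; Oliver 1/12; Prudence 1/4; Quentin 1/12; Tessa 1/16; Victor 1/12

There is no surviving spouse, so the entire estate passes to George's descendants per stirpes.
The estate is divided into 4 equal shares of 1/4 among Prudence, Edmund, Rose, Winifred.
Prudence is living and takes 1/4.
Edmund predeceased; the 1/4 allotted to Edmund's branch passes to Edmund's issue by representation.
The 1/4 is divided into 2 equal shares of 1/8 among Beatrice, Judith.
Beatrice is living and takes 1/8.
Judith predeceased; the 1/8 allotted to Judith's branch passes to Judith's issue by representation.
The 1/8 is divided into 2 equal shares of 1/16 among Fiona, Tessa.
Fiona is living and takes 1/16.
Tessa is living and takes 1/16.
Rose predeceased; the 1/4 allotted to Rose's branch passes to Rose's issue by representation.
The 1/4 is divided into 3 equal shares of 1/12 among Nora, Harriet, Quentin.
Nora predeceased; the 1/12 allotted to Nora's branch passes to Nora's issue by representation.
The 1/12 is divided into 4 equal shares of 1/48 among Isaac, Charles, Lydia, Kenneth.
Isaac is living and takes 1/48.
Charles is living and takes 1/48.
Lydia is living and takes 1/48.
Kenneth is living and takes 1/48.
Harriet is living and takes 1/12.
Quentin is living and takes 1/12.
Winifred predeceased; the 1/4 allotted to Winifred's branch passes to Winifred's issue by representation.
Diana's line is the sole branch at this level, so the full 1/4 passes to Diana's issue by representation.
The 1/4 is divided into 3 equal shares of 1/12 among Oliver, Martin, Victor.
Oliver is living and takes 1/12.
Martin is living and takes 1/12.
Victor is living and takes 1/12.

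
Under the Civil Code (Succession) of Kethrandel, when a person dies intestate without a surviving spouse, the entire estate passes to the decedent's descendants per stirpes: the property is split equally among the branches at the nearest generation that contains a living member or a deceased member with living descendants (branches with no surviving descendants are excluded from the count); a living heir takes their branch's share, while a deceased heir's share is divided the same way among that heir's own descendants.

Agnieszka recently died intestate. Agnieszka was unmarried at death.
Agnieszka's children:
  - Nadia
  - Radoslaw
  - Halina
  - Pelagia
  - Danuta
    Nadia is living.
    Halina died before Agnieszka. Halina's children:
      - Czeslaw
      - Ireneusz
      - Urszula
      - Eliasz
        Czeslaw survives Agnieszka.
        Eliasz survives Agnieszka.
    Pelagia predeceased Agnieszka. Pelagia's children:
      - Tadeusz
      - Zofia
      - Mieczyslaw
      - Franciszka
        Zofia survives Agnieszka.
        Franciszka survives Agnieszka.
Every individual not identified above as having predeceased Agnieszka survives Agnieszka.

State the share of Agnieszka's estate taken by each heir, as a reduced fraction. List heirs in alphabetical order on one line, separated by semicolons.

There is no surviving spouse, so the entire estate passes to Agnieszka's descendants per stirpes.
The estate is divided into 5 equal shares of 1/5 among Nadia, Radoslaw, Halina, Pelagia, Danuta.
Nadia is living and takes 1/5.
Radoslaw is living and takes 1/5.
Halina predeceased; the 1/5 allotted to Halina's branch passes to Halina's issue by representation.
The 1/5 is divided into 4 equal shares of 1/20 among Czeslaw, Ireneusz, Urszula, Eliasz.
Czeslaw is living and takes 1/20.
Ireneusz is living and takes 1/20.
Urszula is living and takes 1/20.
Eliasz is living and takes 1/20.
Pelagia predeceased; the 1/5 allotted to Pelagia's branch passes to Pelagia's issue by representation.
The 1/5 is divided into 4 equal shares of 1/20 among Tadeusz, Zofia, Mieczyslaw, Franciszka.
Tadeusz is living and takes 1/20.
Zofia is living and takes 1/20.
Mieczyslaw is living and takes 1/20.
Franciszka is living and takes 1/20.
Danuta is living and takes 1/5.

Czeslaw 1/20; Danuta 1/5; Eliasz 1/20; Franciszka 1/20; Ireneusz 1/20; Mieczyslaw 1/20; Nadia 1/5; Radoslaw 1/5; Tadeusz 1/20; Urszula 1/20; Zofia 1/20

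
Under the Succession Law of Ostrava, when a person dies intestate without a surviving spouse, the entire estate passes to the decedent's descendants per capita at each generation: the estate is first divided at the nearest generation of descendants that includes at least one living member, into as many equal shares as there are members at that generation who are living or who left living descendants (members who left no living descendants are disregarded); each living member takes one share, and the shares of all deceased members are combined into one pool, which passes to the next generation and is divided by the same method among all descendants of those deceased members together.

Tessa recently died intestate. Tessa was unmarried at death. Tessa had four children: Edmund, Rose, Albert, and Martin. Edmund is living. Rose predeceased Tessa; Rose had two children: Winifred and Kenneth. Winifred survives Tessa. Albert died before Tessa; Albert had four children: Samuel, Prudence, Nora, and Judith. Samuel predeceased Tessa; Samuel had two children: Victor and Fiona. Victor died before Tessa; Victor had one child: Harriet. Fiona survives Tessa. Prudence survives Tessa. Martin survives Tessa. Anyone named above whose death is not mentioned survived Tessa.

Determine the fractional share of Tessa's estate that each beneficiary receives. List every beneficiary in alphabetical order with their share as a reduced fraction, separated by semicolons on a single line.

Edmund 1/4; Fiona 1/24; Harriet 1/24; Judith 1/12; Kenneth 1/12; Martin 1/4; Nora 1/12; Prudence 1/12; Winifred 1/12

There is no surviving spouse, so the entire estate passes to Tessa's descendants per capita at each generation.
At generation 1 (Edmund, Rose, Albert, Martin) there are 4 shares of (1)/4 = 1/4 each.
Living: Edmund and Martin — each takes 1/4.
Deceased: Rose and Albert. Their combined 1/2 is pooled and carried to generation 2.
At generation 2 (Winifred, Kenneth, Samuel, Prudence, Nora, Judith) there are 6 shares of (1/2)/6 = 1/12 each.
Living: Winifred, Kenneth, Prudence, Nora, and Judith — each takes 1/12.
Deceased: Samuel. That 1/12 share is carried to generation 3.
At generation 3 (Victor, Fiona) there are 2 shares of (1/12)/2 = 1/24 each.
Living: Fiona — each takes 1/24.
Deceased: Victor. That 1/24 share is carried to generation 4.
At generation 4 (Harriet) there are 1 shares of (1/24)/1 = 1/24 each.
Living: Harriet — each takes 1/24.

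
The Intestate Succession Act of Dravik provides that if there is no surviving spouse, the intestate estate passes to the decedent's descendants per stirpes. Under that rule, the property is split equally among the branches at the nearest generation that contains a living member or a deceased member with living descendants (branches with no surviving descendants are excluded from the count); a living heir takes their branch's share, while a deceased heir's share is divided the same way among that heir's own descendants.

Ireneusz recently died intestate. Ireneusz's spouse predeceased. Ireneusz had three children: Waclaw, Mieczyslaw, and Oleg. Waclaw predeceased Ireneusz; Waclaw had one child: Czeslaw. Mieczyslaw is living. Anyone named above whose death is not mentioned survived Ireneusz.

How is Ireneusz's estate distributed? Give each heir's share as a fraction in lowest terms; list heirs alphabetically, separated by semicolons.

There is no surviving spouse, so the entire estate passes to Ireneusz's descendants per stirpes.
The estate is divided into 3 equal shares of 1/3 among Waclaw, Mieczyslaw, Oleg.
Waclaw predeceased; the 1/3 allotted to Waclaw's branch passes to Waclaw's issue by representation.
Czeslaw is the sole taker at this level and receives the full 1/3.
Mieczyslaw is living and takes 1/3.
Oleg is living and takes 1/3.

Czeslaw 1/3; Mieczyslaw 1/3; Oleg 1/3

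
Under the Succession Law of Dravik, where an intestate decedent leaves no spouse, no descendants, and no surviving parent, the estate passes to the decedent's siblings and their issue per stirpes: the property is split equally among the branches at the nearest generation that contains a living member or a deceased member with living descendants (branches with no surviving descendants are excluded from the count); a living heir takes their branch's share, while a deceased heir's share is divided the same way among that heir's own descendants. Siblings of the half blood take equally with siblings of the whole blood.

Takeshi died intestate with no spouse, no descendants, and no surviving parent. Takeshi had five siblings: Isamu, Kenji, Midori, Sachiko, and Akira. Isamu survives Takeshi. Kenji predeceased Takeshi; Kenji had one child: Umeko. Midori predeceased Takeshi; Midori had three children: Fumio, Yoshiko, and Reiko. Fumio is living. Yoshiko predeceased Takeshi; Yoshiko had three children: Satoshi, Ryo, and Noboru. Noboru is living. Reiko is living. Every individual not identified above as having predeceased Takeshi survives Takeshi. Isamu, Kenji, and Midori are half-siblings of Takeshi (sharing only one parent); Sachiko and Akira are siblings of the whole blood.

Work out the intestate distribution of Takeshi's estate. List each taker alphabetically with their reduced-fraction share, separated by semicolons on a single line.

Akira 1/5; Fumio 1/15; Isamu 1/5; Noboru 1/45; Reiko 1/15; Ryo 1/45; Sachiko 1/5; Satoshi 1/45; Umeko 1/5

No spouse, descendants, or parent survives, so the estate passes to Takeshi's siblings per stirpes.
Half-blood and whole-blood siblings take equally under the stated rule.
The estate is divided into 5 equal shares of 1/5 among Isamu, Kenji, Midori, Sachiko, Akira.
Isamu is living and takes 1/5.
Kenji predeceased; the 1/5 allotted to Kenji's branch passes to Kenji's issue by representation.
Umeko is the sole taker at this level and receives the full 1/5.
Midori predeceased; the 1/5 allotted to Midori's branch passes to Midori's issue by representation.
The 1/5 is divided into 3 equal shares of 1/15 among Fumio, Yoshiko, Reiko.
Fumio is living and takes 1/15.
Yoshiko predeceased; the 1/15 allotted to Yoshiko's branch passes to Yoshiko's issue by representation.
The 1/15 is divided into 3 equal shares of 1/45 among Satoshi, Ryo, Noboru.
Satoshi is living and takes 1/45.
Ryo is living and takes 1/45.
Noboru is living and takes 1/45.
Reiko is living and takes 1/15.
Sachiko is living and takes 1/5.
Akira is living and takes 1/5.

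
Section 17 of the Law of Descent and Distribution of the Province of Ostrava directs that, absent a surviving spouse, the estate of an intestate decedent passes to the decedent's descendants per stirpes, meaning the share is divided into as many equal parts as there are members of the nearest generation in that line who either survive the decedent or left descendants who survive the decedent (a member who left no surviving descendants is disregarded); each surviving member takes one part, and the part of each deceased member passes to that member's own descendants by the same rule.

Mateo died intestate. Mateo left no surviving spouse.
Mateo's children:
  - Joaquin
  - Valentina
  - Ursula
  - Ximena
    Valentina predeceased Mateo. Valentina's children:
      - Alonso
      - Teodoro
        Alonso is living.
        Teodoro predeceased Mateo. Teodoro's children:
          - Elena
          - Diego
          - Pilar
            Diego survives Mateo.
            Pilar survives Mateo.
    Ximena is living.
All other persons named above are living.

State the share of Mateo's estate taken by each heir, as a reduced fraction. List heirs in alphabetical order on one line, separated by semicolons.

Alonso 1/8; Diego 1/24; Elena 1/24; Joaquin 1/4; Pilar 1/24; Ursula 1/4; Ximena 1/4

There is no surviving spouse, so the entire estate passes to Mateo's descendants per stirpes.
The estate is divided into 4 equal shares of 1/4 among Joaquin, Valentina, Ursula, Ximena.
Joaquin is living and takes 1/4.
Valentina predeceased; the 1/4 allotted to Valentina's branch passes to Valentina's issue by representation.
The 1/4 is divided into 2 equal shares of 1/8 among Alonso, Teodoro.
Alonso is living and takes 1/8.
Teodoro predeceased; the 1/8 allotted to Teodoro's branch passes to Teodoro's issue by representation.
The 1/8 is divided into 3 equal shares of 1/24 among Elena, Diego, Pilar.
Elena is living and takes 1/24.
Diego is living and takes 1/24.
Pilar is living and takes 1/24.
Ursula is living and takes 1/4.
Ximena is living and takes 1/4.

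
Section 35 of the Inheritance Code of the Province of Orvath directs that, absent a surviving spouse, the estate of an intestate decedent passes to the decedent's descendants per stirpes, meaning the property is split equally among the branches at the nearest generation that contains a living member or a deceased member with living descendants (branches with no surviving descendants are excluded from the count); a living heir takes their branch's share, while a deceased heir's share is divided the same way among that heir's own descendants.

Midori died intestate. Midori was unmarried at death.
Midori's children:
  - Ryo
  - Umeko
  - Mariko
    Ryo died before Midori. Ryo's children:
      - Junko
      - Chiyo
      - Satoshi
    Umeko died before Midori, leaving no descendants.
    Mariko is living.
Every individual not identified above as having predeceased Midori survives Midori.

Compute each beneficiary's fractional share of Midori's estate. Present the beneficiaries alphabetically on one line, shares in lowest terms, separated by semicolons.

There is no surviving spouse, so the entire estate passes to Midori's descendants per stirpes.
Umeko left no surviving issue, so that branch lapses and is disregarded.
The estate is divided into 2 equal shares of 1/2 among Ryo, Mariko.
Ryo predeceased; the 1/2 allotted to Ryo's branch passes to Ryo's issue by representation.
The 1/2 is divided into 3 equal shares of 1/6 among Junko, Chiyo, Satoshi.
Junko is living and takes 1/6.
Chiyo is living and takes 1/6.
Satoshi is living and takes 1/6.
Mariko is living and takes 1/2.

Chiyo 1/6; Junko 1/6; Mariko 1/2; Satoshi 1/6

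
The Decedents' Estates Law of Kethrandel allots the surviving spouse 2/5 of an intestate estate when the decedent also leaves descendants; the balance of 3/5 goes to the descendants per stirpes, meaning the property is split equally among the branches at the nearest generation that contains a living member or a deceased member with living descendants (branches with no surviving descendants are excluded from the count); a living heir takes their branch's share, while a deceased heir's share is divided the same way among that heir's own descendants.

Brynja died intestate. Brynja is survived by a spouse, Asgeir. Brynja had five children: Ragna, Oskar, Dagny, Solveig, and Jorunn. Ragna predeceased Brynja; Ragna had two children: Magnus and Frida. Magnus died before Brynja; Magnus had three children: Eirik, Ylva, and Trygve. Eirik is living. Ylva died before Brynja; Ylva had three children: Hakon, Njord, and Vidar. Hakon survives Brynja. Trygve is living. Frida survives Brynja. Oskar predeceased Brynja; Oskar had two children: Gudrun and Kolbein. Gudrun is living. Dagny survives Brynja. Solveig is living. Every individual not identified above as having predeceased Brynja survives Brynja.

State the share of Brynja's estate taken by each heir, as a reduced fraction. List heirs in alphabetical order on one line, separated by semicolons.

Asgeir, as surviving spouse, takes 2/5.
The remaining 3/5 passes to Brynja's descendants per stirpes.
The 3/5 is divided into 5 equal shares of 3/25 among Ragna, Oskar, Dagny, Solveig, Jorunn.
Ragna predeceased; the 3/25 allotted to Ragna's branch passes to Ragna's issue by representation.
The 3/25 is divided into 2 equal shares of 3/50 among Magnus, Frida.
Magnus predeceased; the 3/50 allotted to Magnus's branch passes to Magnus's issue by representation.
The 3/50 is divided into 3 equal shares of 1/50 among Eirik, Ylva, Trygve.
Eirik is living and takes 1/50.
Ylva predeceased; the 1/50 allotted to Ylva's branch passes to Ylva's issue by representation.
The 1/50 is divided into 3 equal shares of 1/150 among Hakon, Njord, Vidar.
Hakon is living and takes 1/150.
Njord is living and takes 1/150.
Vidar is living and takes 1/150.
Trygve is living and takes 1/50.
Frida is living and takes 3/50.
Oskar predeceased; the 3/25 allotted to Oskar's branch passes to Oskar's issue by representation.
The 3/25 is divided into 2 equal shares of 3/50 among Gudrun, Kolbein.
Gudrun is living and takes 3/50.
Kolbein is living and takes 3/50.
Dagny is living and takes 3/25.
Solveig is living and takes 3/25.
Jorunn is living and takes 3/25.

Asgeir 2/5; Dagny 3/25; Eirik 1/50; Frida 3/50; Gudrun 3/50; Hakon 1/150; Jorunn 3/25; Kolbein 3/50; Njord 1/150; Solveig 3/25; Trygve 1/50; Vidar 1/150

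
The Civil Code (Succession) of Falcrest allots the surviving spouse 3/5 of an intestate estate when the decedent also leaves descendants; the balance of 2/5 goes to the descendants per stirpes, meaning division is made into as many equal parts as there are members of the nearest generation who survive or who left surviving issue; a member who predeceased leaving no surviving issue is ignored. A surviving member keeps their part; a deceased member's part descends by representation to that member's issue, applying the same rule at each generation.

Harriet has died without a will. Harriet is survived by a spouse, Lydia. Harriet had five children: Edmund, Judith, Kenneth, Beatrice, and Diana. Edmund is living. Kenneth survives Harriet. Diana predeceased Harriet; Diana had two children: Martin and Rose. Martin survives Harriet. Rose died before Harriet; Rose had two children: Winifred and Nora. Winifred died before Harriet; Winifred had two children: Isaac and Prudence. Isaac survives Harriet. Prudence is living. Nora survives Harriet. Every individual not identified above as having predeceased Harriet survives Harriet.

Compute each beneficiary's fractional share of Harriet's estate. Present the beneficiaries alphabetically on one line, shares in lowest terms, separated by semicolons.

Beatrice 2/25; Edmund 2/25; Isaac 1/100; Judith 2/25; Kenneth 2/25; Lydia 3/5; Martin 1/25; Nora 1/50; Prudence 1/100

Lydia, as surviving spouse, takes 3/5.
The remaining 2/5 passes to Harriet's descendants per stirpes.
The 2/5 is divided into 5 equal shares of 2/25 among Edmund, Judith, Kenneth, Beatrice, Diana.
Edmund is living and takes 2/25.
Judith is living and takes 2/25.
Kenneth is living and takes 2/25.
Beatrice is living and takes 2/25.
Diana predeceased; the 2/25 allotted to Diana's branch passes to Diana's issue by representation.
The 2/25 is divided into 2 equal shares of 1/25 among Martin, Rose.
Martin is living and takes 1/25.
Rose predeceased; the 1/25 allotted to Rose's branch passes to Rose's issue by representation.
The 1/25 is divided into 2 equal shares of 1/50 among Winifred, Nora.
Winifred predeceased; the 1/50 allotted to Winifred's branch passes to Winifred's issue by representation.
The 1/50 is divided into 2 equal shares of 1/100 among Isaac, Prudence.
Isaac is living and takes 1/100.
Prudence is living and takes 1/100.
Nora is living and takes 1/50.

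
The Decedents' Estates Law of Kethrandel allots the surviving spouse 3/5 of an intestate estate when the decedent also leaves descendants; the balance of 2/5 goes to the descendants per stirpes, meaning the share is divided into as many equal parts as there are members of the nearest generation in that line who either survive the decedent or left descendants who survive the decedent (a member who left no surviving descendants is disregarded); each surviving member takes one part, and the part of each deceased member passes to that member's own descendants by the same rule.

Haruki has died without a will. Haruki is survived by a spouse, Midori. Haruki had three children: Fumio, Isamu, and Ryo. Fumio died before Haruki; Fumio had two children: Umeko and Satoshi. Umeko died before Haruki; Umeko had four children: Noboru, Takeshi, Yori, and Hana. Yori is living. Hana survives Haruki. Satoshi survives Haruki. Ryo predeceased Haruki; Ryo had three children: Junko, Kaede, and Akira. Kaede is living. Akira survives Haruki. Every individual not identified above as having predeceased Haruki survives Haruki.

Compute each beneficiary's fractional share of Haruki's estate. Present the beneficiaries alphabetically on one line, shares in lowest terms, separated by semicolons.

Midori, as surviving spouse, takes 3/5.
The remaining 2/5 passes to Haruki's descendants per stirpes.
The 2/5 is divided into 3 equal shares of 2/15 among Fumio, Isamu, Ryo.
Fumio predeceased; the 2/15 allotted to Fumio's branch passes to Fumio's issue by representation.
The 2/15 is divided into 2 equal shares of 1/15 among Umeko, Satoshi.
Umeko predeceased; the 1/15 allotted to Umeko's branch passes to Umeko's issue by representation.
The 1/15 is divided into 4 equal shares of 1/60 among Noboru, Takeshi, Yori, Hana.
Noboru is living and takes 1/60.
Takeshi is living and takes 1/60.
Yori is living and takes 1/60.
Hana is living and takes 1/60.
Satoshi is living and takes 1/15.
Isamu is living and takes 2/15.
Ryo predeceased; the 2/15 allotted to Ryo's branch passes to Ryo's issue by representation.
The 2/15 is divided into 3 equal shares of 2/45 among Junko, Kaede, Akira.
Junko is living and takes 2/45.
Kaede is living and takes 2/45.
Akira is living and takes 2/45.

Akira 2/45; Hana 1/60; Isamu 2/15; Junko 2/45; Kaede 2/45; Midori 3/5; Noboru 1/60; Satoshi 1/15; Takeshi 1/60; Yori 1/60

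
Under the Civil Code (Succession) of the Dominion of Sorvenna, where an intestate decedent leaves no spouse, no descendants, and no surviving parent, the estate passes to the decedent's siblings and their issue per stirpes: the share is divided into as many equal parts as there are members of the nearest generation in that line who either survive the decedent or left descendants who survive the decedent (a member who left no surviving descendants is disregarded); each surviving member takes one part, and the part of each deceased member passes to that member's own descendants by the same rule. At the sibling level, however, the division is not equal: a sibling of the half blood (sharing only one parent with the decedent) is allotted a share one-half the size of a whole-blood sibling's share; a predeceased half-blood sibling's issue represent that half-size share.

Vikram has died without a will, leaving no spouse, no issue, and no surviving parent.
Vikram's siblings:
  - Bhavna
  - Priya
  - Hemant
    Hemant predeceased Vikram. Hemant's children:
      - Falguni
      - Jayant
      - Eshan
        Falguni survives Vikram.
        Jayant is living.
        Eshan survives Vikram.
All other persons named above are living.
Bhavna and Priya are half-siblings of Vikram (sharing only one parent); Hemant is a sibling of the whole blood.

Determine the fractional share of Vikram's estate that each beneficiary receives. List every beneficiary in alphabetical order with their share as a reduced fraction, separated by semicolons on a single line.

Bhavna 1/4; Eshan 1/6; Falguni 1/6; Jayant 1/6; Priya 1/4

No spouse, descendants, or parent survives, so the estate passes to Vikram's siblings per stirpes.
Half-blood siblings count for one-half the weight of whole-blood siblings at the initial division.
Dividing 1 in proportion to weights (total weight 2): Bhavna (weight 1/2) → 1/4; Priya (weight 1/2) → 1/4; Hemant (weight 1) → 1/2.
Bhavna is living and takes 1/4.
Priya is living and takes 1/4.
Hemant predeceased; the 1/2 allotted to Hemant's branch passes to Hemant's issue by representation.
The 1/2 is divided into 3 equal shares of 1/6 among Falguni, Jayant, Eshan.
Falguni is living and takes 1/6.
Jayant is living and takes 1/6.
Eshan is living and takes 1/6.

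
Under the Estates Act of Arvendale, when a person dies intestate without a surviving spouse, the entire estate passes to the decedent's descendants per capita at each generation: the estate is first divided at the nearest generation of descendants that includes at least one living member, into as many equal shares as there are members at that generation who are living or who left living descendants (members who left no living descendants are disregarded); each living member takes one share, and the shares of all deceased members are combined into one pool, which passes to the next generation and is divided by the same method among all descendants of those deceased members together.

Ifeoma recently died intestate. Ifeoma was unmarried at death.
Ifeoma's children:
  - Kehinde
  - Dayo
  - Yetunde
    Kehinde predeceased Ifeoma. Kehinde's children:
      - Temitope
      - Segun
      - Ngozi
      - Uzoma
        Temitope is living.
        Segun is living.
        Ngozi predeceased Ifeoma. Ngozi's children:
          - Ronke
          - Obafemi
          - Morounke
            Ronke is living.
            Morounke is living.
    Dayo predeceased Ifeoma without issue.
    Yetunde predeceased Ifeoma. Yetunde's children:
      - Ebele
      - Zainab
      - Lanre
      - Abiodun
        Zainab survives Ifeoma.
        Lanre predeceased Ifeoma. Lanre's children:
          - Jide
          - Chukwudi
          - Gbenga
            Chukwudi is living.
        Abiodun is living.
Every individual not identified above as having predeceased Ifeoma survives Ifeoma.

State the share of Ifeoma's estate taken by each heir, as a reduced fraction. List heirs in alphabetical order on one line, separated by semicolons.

Abiodun 1/8; Chukwudi 1/24; Ebele 1/8; Gbenga 1/24; Jide 1/24; Morounke 1/24; Obafemi 1/24; Ronke 1/24; Segun 1/8; Temitope 1/8; Uzoma 1/8; Zainab 1/8

There is no surviving spouse, so the entire estate passes to Ifeoma's descendants per capita at each generation.
No one at generation 1 (Kehinde, Yetunde) is living; moving to the next generation.
At generation 2 (Temitope, Segun, Ngozi, Uzoma, Ebele, Zainab, Lanre, Abiodun) there are 8 shares of (1)/8 = 1/8 each.
Living: Temitope, Segun, Uzoma, Ebele, Zainab, and Abiodun — each takes 1/8.
Deceased: Ngozi and Lanre. Their combined 1/4 is pooled and carried to generation 3.
At generation 3 (Ronke, Obafemi, Morounke, Jide, Chukwudi, Gbenga) there are 6 shares of (1/4)/6 = 1/24 each.
Living: Ronke, Obafemi, Morounke, Jide, Chukwudi, and Gbenga — each takes 1/24.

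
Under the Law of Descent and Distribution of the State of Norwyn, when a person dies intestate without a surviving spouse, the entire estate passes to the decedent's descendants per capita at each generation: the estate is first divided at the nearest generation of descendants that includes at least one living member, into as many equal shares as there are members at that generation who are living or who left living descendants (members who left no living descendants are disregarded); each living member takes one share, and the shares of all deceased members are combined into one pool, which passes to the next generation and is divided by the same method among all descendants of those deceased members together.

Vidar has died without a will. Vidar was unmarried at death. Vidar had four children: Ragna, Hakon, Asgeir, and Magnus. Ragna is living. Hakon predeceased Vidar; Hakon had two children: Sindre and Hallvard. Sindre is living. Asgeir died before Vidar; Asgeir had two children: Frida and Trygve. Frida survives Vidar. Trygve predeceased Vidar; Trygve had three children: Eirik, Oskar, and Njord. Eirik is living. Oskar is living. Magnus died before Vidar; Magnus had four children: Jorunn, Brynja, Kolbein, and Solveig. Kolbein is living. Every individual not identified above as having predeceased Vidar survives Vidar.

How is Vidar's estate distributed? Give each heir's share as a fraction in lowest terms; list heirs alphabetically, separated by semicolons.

There is no surviving spouse, so the entire estate passes to Vidar's descendants per capita at each generation.
At generation 1 (Ragna, Hakon, Asgeir, Magnus) there are 4 shares of (1)/4 = 1/4 each.
Living: Ragna — each takes 1/4.
Deceased: Hakon, Asgeir, and Magnus. Their combined 3/4 is pooled and carried to generation 2.
At generation 2 (Sindre, Hallvard, Frida, Trygve, Jorunn, Brynja, Kolbein, Solveig) there are 8 shares of (3/4)/8 = 3/32 each.
Living: Sindre, Hallvard, Frida, Jorunn, Brynja, Kolbein, and Solveig — each takes 3/32.
Deceased: Trygve. That 3/32 share is carried to generation 3.
At generation 3 (Eirik, Oskar, Njord) there are 3 shares of (3/32)/3 = 1/32 each.
Living: Eirik, Oskar, and Njord — each takes 1/32.

Brynja 3/32; Eirik 1/32; Frida 3/32; Hallvard 3/32; Jorunn 3/32; Kolbein 3/32; Njord 1/32; Oskar 1/32; Ragna 1/4; Sindre 3/32; Solveig 3/32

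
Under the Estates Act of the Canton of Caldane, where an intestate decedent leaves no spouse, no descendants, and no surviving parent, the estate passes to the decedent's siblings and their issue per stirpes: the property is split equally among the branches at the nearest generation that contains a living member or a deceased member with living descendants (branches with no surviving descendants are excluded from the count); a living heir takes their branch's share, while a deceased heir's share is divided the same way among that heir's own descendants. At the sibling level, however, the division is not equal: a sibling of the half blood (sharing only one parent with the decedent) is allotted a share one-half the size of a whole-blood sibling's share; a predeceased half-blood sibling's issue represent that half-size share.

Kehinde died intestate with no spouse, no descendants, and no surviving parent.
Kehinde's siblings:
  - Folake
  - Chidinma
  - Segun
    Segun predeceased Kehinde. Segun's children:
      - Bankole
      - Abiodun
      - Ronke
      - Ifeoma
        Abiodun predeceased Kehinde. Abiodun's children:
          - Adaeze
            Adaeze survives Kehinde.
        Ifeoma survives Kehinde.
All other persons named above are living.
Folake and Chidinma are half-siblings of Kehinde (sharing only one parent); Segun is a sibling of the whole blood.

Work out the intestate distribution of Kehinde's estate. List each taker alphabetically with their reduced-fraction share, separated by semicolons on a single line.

No spouse, descendants, or parent survives, so the estate passes to Kehinde's siblings per stirpes.
Half-blood siblings count for one-half the weight of whole-blood siblings at the initial division.
Dividing 1 in proportion to weights (total weight 2): Folake (weight 1/2) → 1/4; Chidinma (weight 1/2) → 1/4; Segun (weight 1) → 1/2.
Folake is living and takes 1/4.
Chidinma is living and takes 1/4.
Segun predeceased; the 1/2 allotted to Segun's branch passes to Segun's issue by representation.
The 1/2 is divided into 4 equal shares of 1/8 among Bankole, Abiodun, Ronke, Ifeoma.
Bankole is living and takes 1/8.
Abiodun predeceased; the 1/8 allotted to Abiodun's branch passes to Abiodun's issue by representation.
Adaeze is the sole taker at this level and receives the full 1/8.
Ronke is living and takes 1/8.
Ifeoma is living and takes 1/8.

Adaeze 1/8; Bankole 1/8; Chidinma 1/4; Folake 1/4; Ifeoma 1/8; Ronke 1/8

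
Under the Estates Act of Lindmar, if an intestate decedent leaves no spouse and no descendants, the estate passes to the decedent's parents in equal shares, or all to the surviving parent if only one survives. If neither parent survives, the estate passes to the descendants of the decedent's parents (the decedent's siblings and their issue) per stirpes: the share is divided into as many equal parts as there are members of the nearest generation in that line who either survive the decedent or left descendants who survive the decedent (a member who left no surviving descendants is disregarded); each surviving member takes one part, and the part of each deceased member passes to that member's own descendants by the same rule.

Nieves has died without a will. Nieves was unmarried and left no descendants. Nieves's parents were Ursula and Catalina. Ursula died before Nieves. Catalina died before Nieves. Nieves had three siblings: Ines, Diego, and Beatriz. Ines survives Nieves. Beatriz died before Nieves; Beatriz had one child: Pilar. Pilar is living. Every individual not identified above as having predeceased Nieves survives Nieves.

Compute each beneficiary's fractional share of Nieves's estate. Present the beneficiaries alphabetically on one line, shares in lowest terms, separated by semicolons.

Neither parent survives and there are no descendants, so the estate passes to Nieves's siblings and their issue per stirpes.
The estate is divided into 3 equal shares of 1/3 among Ines, Diego, Beatriz.
Ines is living and takes 1/3.
Diego is living and takes 1/3.
Beatriz predeceased; the 1/3 allotted to Beatriz's branch passes to Beatriz's issue by representation.
Pilar is the sole taker at this level and receives the full 1/3.

Diego 1/3; Ines 1/3; Pilar 1/3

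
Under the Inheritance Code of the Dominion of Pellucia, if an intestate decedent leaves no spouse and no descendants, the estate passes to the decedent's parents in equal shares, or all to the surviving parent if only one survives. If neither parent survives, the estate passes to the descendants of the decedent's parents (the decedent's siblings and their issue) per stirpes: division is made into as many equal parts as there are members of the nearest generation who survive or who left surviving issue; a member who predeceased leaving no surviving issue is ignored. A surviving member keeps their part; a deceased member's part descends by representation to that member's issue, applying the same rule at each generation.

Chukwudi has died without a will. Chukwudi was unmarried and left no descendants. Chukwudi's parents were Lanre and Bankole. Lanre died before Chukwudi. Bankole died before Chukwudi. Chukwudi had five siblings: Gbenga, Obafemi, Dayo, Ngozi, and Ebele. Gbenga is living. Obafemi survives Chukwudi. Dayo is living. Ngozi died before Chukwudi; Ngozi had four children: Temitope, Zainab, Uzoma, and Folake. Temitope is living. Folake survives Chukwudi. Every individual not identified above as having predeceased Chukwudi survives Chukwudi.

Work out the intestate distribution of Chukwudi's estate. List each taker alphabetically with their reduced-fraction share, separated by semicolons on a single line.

Dayo 1/5; Ebele 1/5; Folake 1/20; Gbenga 1/5; Obafemi 1/5; Temitope 1/20; Uzoma 1/20; Zainab 1/20

Neither parent survives and there are no descendants, so the estate passes to Chukwudi's siblings and their issue per stirpes.
The estate is divided into 5 equal shares of 1/5 among Gbenga, Obafemi, Dayo, Ngozi, Ebele.
Gbenga is living and takes 1/5.
Obafemi is living and takes 1/5.
Dayo is living and takes 1/5.
Ngozi predeceased; the 1/5 allotted to Ngozi's branch passes to Ngozi's issue by representation.
The 1/5 is divided into 4 equal shares of 1/20 among Temitope, Zainab, Uzoma, Folake.
Temitope is living and takes 1/20.
Zainab is living and takes 1/20.
Uzoma is living and takes 1/20.
Folake is living and takes 1/20.
Ebele is living and takes 1/5.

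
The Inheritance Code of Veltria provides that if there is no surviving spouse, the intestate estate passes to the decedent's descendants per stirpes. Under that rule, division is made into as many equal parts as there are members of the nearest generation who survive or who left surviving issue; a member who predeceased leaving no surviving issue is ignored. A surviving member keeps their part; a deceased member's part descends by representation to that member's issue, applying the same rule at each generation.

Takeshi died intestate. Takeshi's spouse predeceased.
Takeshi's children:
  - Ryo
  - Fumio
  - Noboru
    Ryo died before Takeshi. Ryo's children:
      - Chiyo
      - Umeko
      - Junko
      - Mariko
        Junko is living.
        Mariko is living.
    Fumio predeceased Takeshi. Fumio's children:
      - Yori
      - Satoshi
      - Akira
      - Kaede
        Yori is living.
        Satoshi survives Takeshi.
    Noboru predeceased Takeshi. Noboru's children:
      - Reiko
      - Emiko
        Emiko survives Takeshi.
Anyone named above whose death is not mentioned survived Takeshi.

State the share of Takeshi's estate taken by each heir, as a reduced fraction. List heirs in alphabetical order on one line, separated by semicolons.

There is no surviving spouse, so the entire estate passes to Takeshi's descendants per stirpes.
The estate is divided into 3 equal shares of 1/3 among Ryo, Fumio, Noboru.
Ryo predeceased; the 1/3 allotted to Ryo's branch passes to Ryo's issue by representation.
The 1/3 is divided into 4 equal shares of 1/12 among Chiyo, Umeko, Junko, Mariko.
Chiyo is living and takes 1/12.
Umeko is living and takes 1/12.
Junko is living and takes 1/12.
Mariko is living and takes 1/12.
Fumio predeceased; the 1/3 allotted to Fumio's branch passes to Fumio's issue by representation.
The 1/3 is divided into 4 equal shares of 1/12 among Yori, Satoshi, Akira, Kaede.
Yori is living and takes 1/12.
Satoshi is living and takes 1/12.
Akira is living and takes 1/12.
Kaede is living and takes 1/12.
Noboru predeceased; the 1/3 allotted to Noboru's branch passes to Noboru's issue by representation.
The 1/3 is divided into 2 equal shares of 1/6 among Reiko, Emiko.
Reiko is living and takes 1/6.
Emiko is living and takes 1/6.

Akira 1/12; Chiyo 1/12; Emiko 1/6; Junko 1/12; Kaede 1/12; Mariko 1/12; Reiko 1/6; Satoshi 1/12; Umeko 1/12; Yori 1/12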